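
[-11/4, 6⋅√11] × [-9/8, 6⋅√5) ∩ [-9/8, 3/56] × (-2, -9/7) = ∅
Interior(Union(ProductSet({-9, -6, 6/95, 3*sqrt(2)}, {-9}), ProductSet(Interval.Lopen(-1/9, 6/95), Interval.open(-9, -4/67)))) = ProductSet(Interval.open(-1/9, 6/95), Interval.open(-9, -4/67))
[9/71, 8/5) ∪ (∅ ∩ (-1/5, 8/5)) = [9/71, 8/5)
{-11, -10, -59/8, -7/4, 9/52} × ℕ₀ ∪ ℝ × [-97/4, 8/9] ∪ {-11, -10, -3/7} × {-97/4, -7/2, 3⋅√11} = (ℝ × [-97/4, 8/9]) ∪ ({-11, -10, -59/8, -7/4, 9/52} × ℕ₀) ∪ ({-11, -10, -3/7} × {-97/4, -7/2, 3⋅√11})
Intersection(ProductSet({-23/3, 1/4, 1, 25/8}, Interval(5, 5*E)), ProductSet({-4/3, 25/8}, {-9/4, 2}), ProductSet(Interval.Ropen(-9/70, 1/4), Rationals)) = EmptySet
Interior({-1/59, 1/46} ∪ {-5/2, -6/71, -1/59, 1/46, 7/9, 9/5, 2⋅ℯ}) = ∅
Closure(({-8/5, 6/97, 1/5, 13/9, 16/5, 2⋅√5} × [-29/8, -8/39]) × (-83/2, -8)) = ({-8/5, 6/97, 1/5, 13/9, 16/5, 2⋅√5} × [-29/8, -8/39]) × [-83/2, -8]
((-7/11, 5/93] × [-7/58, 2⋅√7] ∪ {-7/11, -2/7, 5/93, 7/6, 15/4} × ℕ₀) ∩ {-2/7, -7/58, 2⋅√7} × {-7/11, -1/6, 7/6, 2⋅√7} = {-2/7, -7/58} × {7/6, 2⋅√7}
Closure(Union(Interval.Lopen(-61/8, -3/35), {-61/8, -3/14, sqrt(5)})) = Union({sqrt(5)}, Interval(-61/8, -3/35))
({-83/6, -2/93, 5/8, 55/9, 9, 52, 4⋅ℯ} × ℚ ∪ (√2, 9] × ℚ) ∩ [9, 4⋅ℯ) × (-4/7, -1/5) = {9} × (ℚ ∩ (-4/7, -1/5))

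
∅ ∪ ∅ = ∅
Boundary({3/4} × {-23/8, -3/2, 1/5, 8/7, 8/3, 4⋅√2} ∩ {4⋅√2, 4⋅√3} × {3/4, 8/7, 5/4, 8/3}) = ∅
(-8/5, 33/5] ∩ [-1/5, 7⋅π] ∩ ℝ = [-1/5, 33/5]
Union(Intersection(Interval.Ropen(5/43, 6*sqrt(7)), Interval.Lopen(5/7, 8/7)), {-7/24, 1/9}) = Union({-7/24, 1/9}, Interval.Lopen(5/7, 8/7))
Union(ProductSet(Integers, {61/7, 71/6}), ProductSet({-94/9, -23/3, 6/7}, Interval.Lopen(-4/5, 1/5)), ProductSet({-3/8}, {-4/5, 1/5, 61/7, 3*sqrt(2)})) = Union(ProductSet({-3/8}, {-4/5, 1/5, 61/7, 3*sqrt(2)}), ProductSet({-94/9, -23/3, 6/7}, Interval.Lopen(-4/5, 1/5)), ProductSet(Integers, {61/7, 71/6}))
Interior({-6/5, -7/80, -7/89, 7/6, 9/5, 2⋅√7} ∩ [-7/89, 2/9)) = ∅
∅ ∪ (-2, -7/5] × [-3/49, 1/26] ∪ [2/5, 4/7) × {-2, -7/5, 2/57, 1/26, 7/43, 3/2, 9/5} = ((-2, -7/5] × [-3/49, 1/26]) ∪ ([2/5, 4/7) × {-2, -7/5, 2/57, 1/26, 7/43, 3/2, 9/5})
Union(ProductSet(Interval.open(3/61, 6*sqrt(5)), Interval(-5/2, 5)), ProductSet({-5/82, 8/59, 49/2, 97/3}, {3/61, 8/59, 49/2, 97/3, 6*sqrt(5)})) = Union(ProductSet({-5/82, 8/59, 49/2, 97/3}, {3/61, 8/59, 49/2, 97/3, 6*sqrt(5)}), ProductSet(Interval.open(3/61, 6*sqrt(5)), Interval(-5/2, 5)))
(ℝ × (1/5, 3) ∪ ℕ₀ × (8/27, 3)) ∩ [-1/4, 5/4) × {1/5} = ∅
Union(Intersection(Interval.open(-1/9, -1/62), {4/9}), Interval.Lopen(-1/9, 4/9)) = Interval.Lopen(-1/9, 4/9)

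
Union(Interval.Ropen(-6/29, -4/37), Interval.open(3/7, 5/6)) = Union(Interval.Ropen(-6/29, -4/37), Interval.open(3/7, 5/6))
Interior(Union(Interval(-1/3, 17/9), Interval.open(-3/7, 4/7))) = Interval.open(-3/7, 17/9)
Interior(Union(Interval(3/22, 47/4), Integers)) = Union(Complement(Integers, Union(Complement(Integers, Interval.open(3/22, 47/4)), {3/22, 47/4})), Complement(Interval.open(3/22, 47/4), Complement(Integers, Interval.open(3/22, 47/4))), Complement(Range(1, 12, 1), Complement(Integers, Interval.open(3/22, 47/4))), Complement(Range(1, 12, 1), Union(Complement(Integers, Interval.open(3/22, 47/4)), {3/22, 47/4})))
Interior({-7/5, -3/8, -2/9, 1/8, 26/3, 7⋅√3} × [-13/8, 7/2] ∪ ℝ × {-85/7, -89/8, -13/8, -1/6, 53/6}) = ∅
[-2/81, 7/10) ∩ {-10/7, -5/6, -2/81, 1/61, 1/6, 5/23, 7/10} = {-2/81, 1/61, 1/6, 5/23}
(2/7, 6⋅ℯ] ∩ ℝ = (2/7, 6⋅ℯ]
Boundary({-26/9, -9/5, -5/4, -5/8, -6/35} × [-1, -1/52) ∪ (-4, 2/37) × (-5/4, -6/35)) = ({-4, 2/37} × [-5/4, -6/35]) ∪ ([-4, 2/37] × {-5/4, -6/35}) ∪ ({-26/9, -9/5, -5/4, -5/8, -6/35} × [-6/35, -1/52])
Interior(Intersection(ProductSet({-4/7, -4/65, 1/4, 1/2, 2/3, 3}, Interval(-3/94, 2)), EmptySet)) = EmptySet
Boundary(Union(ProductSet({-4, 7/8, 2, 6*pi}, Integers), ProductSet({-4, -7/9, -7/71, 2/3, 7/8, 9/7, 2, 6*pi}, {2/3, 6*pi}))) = Union(ProductSet({-4, 7/8, 2, 6*pi}, Integers), ProductSet({-4, -7/9, -7/71, 2/3, 7/8, 9/7, 2, 6*pi}, {2/3, 6*pi}))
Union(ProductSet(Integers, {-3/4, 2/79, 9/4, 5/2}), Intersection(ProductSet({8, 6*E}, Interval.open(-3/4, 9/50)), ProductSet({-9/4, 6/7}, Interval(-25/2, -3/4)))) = ProductSet(Integers, {-3/4, 2/79, 9/4, 5/2})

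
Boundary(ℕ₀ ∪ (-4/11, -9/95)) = {-4/11, -9/95} ∪ (ℕ₀ \ (-4/11, -9/95))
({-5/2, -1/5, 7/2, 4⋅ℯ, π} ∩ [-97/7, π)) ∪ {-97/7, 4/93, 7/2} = {-97/7, -5/2, -1/5, 4/93, 7/2}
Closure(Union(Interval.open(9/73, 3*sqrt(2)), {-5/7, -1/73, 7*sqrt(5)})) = Union({-5/7, -1/73, 7*sqrt(5)}, Interval(9/73, 3*sqrt(2)))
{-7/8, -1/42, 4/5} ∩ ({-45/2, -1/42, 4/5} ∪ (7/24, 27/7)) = {-1/42, 4/5}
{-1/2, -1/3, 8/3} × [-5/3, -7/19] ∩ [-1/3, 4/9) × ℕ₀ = ∅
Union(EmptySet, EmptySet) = EmptySet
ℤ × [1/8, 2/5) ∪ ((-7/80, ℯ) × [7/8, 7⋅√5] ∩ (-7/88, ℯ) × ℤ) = (ℤ × [1/8, 2/5)) ∪ ((-7/88, ℯ) × {1, 2, …, 15})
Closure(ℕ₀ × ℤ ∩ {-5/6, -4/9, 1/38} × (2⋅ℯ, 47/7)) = ∅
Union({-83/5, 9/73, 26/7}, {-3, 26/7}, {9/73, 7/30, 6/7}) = {-83/5, -3, 9/73, 7/30, 6/7, 26/7}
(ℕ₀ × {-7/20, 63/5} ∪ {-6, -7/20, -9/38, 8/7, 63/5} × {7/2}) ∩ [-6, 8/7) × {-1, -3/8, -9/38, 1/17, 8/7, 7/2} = {-6, -7/20, -9/38} × {7/2}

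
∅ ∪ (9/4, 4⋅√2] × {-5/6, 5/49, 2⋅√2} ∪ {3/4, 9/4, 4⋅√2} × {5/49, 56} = ({3/4, 9/4, 4⋅√2} × {5/49, 56}) ∪ ((9/4, 4⋅√2] × {-5/6, 5/49, 2⋅√2})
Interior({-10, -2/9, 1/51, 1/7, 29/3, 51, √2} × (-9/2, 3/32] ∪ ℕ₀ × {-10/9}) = ∅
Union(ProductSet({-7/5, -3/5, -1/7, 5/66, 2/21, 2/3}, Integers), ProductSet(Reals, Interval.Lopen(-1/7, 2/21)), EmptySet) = Union(ProductSet({-7/5, -3/5, -1/7, 5/66, 2/21, 2/3}, Integers), ProductSet(Reals, Interval.Lopen(-1/7, 2/21)))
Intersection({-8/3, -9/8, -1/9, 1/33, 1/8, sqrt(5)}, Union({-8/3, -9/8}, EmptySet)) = {-8/3, -9/8}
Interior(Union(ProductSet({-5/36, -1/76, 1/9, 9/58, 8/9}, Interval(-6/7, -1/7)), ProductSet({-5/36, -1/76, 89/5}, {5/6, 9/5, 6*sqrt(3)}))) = EmptySet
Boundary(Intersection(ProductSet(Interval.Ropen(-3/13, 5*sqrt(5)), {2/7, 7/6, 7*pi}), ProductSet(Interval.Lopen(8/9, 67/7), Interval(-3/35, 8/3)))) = ProductSet(Interval(8/9, 67/7), {2/7, 7/6})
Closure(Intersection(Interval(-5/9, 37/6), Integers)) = Range(0, 7, 1)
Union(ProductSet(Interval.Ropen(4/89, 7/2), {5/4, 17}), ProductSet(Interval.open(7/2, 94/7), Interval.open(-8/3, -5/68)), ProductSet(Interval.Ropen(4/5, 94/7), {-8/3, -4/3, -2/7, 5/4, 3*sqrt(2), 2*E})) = Union(ProductSet(Interval.Ropen(4/89, 7/2), {5/4, 17}), ProductSet(Interval.Ropen(4/5, 94/7), {-8/3, -4/3, -2/7, 5/4, 3*sqrt(2), 2*E}), ProductSet(Interval.open(7/2, 94/7), Interval.open(-8/3, -5/68)))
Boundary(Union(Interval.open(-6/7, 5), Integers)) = Union(Complement(Integers, Interval.open(-6/7, 5)), {-6/7})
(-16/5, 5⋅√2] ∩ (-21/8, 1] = (-21/8, 1]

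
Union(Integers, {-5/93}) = Union({-5/93}, Integers)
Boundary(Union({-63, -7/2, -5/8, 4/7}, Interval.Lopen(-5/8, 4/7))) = {-63, -7/2, -5/8, 4/7}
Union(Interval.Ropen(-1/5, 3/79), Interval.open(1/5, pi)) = Union(Interval.Ropen(-1/5, 3/79), Interval.open(1/5, pi))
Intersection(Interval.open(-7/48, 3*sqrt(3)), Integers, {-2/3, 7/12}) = EmptySet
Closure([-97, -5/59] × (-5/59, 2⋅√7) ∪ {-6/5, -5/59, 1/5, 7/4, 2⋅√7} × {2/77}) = ({-6/5, -5/59, 1/5, 7/4, 2⋅√7} × {2/77}) ∪ ([-97, -5/59] × [-5/59, 2⋅√7])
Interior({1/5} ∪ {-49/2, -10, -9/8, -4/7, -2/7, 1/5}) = ∅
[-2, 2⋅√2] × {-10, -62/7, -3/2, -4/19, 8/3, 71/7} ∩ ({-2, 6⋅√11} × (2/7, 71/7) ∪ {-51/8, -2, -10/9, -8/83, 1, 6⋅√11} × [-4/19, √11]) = {-2, -10/9, -8/83, 1} × {-4/19, 8/3}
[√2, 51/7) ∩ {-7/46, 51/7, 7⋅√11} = ∅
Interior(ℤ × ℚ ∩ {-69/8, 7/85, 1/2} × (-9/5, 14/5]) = ∅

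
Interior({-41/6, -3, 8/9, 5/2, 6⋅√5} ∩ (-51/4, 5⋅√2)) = ∅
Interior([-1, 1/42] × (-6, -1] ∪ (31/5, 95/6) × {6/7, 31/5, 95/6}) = (-1, 1/42) × (-6, -1)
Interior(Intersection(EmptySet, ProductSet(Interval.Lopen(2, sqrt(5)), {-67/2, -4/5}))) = EmptySet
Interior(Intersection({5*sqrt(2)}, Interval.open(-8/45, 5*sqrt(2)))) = EmptySet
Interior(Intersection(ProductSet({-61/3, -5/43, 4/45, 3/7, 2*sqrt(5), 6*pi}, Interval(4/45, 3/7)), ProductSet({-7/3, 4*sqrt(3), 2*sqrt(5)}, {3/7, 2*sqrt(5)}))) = EmptySet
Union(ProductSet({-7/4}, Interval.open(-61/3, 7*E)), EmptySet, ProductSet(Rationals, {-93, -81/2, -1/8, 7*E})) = Union(ProductSet({-7/4}, Interval.open(-61/3, 7*E)), ProductSet(Rationals, {-93, -81/2, -1/8, 7*E}))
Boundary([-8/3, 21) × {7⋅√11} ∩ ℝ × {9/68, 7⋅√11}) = [-8/3, 21] × {7⋅√11}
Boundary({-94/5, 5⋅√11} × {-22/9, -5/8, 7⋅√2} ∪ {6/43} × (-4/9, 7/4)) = ({6/43} × [-4/9, 7/4]) ∪ ({-94/5, 5⋅√11} × {-22/9, -5/8, 7⋅√2})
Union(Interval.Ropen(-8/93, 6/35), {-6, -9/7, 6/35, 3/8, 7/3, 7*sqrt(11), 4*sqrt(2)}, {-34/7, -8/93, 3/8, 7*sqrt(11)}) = Union({-6, -34/7, -9/7, 3/8, 7/3, 7*sqrt(11), 4*sqrt(2)}, Interval(-8/93, 6/35))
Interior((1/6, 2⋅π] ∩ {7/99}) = ∅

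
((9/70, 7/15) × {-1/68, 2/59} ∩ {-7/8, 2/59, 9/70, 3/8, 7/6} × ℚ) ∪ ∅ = {3/8} × {-1/68, 2/59}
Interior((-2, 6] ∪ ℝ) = (-∞, ∞)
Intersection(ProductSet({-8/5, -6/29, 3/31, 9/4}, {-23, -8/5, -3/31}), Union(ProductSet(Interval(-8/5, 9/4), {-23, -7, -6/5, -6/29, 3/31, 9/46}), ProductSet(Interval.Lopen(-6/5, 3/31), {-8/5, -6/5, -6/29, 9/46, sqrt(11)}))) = Union(ProductSet({-6/29, 3/31}, {-8/5}), ProductSet({-8/5, -6/29, 3/31, 9/4}, {-23}))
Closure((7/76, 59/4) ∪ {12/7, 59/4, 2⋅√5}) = [7/76, 59/4]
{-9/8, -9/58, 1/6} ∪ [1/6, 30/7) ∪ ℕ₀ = {-9/8, -9/58} ∪ ℕ₀ ∪ [1/6, 30/7)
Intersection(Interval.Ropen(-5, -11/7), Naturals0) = EmptySet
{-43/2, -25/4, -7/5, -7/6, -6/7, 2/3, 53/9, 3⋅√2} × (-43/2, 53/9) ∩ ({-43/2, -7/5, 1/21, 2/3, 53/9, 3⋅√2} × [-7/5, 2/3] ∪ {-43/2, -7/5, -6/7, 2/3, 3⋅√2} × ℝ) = ({-43/2, -7/5, -6/7, 2/3, 3⋅√2} × (-43/2, 53/9)) ∪ ({-43/2, -7/5, 2/3, 53/9, 3⋅√2} × [-7/5, 2/3])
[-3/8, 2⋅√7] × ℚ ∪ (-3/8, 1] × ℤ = [-3/8, 2⋅√7] × ℚ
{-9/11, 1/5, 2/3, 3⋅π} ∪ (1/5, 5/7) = {-9/11, 3⋅π} ∪ [1/5, 5/7)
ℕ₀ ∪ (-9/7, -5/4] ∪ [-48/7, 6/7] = [-48/7, 6/7] ∪ ℕ₀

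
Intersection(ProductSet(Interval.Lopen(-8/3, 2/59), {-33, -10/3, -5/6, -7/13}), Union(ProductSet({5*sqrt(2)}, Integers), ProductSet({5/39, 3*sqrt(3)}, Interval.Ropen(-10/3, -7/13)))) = EmptySet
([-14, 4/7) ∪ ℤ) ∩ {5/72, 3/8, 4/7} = {5/72, 3/8}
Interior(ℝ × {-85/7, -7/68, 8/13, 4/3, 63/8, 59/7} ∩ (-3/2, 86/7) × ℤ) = ∅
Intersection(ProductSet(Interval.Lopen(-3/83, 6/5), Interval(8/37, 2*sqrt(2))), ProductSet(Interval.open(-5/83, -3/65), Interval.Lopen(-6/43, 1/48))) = EmptySet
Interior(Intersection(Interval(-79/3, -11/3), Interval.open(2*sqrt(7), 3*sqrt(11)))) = EmptySet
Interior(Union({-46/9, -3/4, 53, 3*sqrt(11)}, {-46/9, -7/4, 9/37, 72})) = EmptySet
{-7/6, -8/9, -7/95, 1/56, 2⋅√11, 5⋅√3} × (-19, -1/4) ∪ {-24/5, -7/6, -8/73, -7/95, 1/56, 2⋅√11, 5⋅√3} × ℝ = ({-24/5, -7/6, -8/73, -7/95, 1/56, 2⋅√11, 5⋅√3} × ℝ) ∪ ({-7/6, -8/9, -7/95, 1/56, 2⋅√11, 5⋅√3} × (-19, -1/4))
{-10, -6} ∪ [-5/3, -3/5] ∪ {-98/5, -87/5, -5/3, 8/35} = {-98/5, -87/5, -10, -6, 8/35} ∪ [-5/3, -3/5]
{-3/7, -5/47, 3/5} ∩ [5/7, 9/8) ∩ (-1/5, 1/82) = ∅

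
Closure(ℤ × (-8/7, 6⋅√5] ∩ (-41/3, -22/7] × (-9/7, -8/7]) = ∅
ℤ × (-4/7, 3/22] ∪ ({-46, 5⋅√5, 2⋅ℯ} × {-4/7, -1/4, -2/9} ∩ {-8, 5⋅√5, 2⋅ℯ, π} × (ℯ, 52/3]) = ℤ × (-4/7, 3/22]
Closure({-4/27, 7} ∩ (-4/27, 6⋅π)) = {7}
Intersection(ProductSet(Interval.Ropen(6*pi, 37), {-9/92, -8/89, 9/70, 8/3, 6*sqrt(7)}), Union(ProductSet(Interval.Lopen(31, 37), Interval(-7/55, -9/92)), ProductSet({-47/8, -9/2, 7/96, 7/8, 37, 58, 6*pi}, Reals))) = Union(ProductSet({6*pi}, {-9/92, -8/89, 9/70, 8/3, 6*sqrt(7)}), ProductSet(Interval.open(31, 37), {-9/92}))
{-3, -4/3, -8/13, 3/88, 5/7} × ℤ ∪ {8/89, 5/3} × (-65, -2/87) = ({-3, -4/3, -8/13, 3/88, 5/7} × ℤ) ∪ ({8/89, 5/3} × (-65, -2/87))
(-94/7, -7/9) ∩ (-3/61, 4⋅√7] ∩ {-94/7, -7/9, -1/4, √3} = ∅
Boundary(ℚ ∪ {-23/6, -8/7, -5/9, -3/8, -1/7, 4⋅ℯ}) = ℝ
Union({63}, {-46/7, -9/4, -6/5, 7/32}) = {-46/7, -9/4, -6/5, 7/32, 63}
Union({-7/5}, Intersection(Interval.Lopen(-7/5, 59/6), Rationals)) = Union({-7/5}, Intersection(Interval.Lopen(-7/5, 59/6), Rationals))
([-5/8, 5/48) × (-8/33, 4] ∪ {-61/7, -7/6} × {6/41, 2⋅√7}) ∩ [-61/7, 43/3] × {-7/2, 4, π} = [-5/8, 5/48) × {4, π}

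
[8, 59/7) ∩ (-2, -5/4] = ∅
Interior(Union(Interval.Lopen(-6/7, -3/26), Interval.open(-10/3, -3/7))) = Interval.open(-10/3, -3/26)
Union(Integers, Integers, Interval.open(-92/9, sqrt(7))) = Union(Integers, Interval.open(-92/9, sqrt(7)))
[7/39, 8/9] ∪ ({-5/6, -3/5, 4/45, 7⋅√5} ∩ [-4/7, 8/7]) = {4/45} ∪ [7/39, 8/9]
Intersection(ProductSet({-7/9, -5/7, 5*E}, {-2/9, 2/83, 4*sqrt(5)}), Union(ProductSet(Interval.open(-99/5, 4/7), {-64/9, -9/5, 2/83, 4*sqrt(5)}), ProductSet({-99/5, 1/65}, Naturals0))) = ProductSet({-7/9, -5/7}, {2/83, 4*sqrt(5)})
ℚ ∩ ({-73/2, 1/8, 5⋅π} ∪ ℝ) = ℚ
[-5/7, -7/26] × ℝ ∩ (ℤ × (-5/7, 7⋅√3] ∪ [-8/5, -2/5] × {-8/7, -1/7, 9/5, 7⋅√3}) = [-5/7, -2/5] × {-8/7, -1/7, 9/5, 7⋅√3}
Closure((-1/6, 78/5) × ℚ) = [-1/6, 78/5] × ℝ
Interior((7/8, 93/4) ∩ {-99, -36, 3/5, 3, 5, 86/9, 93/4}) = ∅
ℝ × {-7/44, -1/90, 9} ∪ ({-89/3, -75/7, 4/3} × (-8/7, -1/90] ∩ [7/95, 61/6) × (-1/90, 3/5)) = ℝ × {-7/44, -1/90, 9}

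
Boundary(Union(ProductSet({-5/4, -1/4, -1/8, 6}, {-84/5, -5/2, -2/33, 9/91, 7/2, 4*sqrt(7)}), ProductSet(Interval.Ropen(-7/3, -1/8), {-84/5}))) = Union(ProductSet({-5/4, -1/4, -1/8, 6}, {-84/5, -5/2, -2/33, 9/91, 7/2, 4*sqrt(7)}), ProductSet(Interval(-7/3, -1/8), {-84/5}))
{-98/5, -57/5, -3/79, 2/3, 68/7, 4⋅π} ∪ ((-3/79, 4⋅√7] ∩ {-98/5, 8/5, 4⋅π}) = {-98/5, -57/5, -3/79, 2/3, 8/5, 68/7, 4⋅π}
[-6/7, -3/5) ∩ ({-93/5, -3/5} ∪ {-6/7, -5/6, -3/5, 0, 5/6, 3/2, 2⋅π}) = {-6/7, -5/6}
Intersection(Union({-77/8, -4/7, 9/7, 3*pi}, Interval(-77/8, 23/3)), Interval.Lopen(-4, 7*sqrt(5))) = Union({3*pi}, Interval.Lopen(-4, 23/3))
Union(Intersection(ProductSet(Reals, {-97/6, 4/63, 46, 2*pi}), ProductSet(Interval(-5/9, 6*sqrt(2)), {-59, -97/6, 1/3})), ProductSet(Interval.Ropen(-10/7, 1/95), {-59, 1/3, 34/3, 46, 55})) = Union(ProductSet(Interval.Ropen(-10/7, 1/95), {-59, 1/3, 34/3, 46, 55}), ProductSet(Interval(-5/9, 6*sqrt(2)), {-97/6}))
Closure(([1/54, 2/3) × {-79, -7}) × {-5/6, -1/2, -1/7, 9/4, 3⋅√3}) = ([1/54, 2/3] × {-79, -7}) × {-5/6, -1/2, -1/7, 9/4, 3⋅√3}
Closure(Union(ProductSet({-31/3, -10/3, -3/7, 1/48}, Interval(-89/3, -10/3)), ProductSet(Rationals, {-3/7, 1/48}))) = Union(ProductSet({-31/3, -10/3, -3/7, 1/48}, Interval(-89/3, -10/3)), ProductSet(Reals, {-3/7, 1/48}))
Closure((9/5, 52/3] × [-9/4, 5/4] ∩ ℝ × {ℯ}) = ∅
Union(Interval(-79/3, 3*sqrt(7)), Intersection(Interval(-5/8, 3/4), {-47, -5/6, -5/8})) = Interval(-79/3, 3*sqrt(7))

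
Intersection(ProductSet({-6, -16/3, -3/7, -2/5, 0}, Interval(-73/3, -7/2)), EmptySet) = EmptySet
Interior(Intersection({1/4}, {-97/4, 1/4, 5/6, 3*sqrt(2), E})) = EmptySet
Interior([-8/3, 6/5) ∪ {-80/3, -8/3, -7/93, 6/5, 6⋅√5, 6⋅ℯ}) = (-8/3, 6/5)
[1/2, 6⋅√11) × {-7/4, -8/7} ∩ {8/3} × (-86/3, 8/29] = {8/3} × {-7/4, -8/7}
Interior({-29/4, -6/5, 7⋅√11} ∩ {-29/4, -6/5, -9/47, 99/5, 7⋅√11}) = ∅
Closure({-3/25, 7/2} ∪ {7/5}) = {-3/25, 7/5, 7/2}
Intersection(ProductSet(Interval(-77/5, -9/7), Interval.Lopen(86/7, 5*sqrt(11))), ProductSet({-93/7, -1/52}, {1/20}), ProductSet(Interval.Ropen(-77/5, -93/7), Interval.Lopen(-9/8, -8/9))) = EmptySet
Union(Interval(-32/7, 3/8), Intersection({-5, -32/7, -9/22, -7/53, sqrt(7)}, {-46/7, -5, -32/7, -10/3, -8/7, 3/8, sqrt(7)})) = Union({-5, sqrt(7)}, Interval(-32/7, 3/8))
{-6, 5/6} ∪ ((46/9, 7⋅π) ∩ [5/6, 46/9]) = {-6, 5/6}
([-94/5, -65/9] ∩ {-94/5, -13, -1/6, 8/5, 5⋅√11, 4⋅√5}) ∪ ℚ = ℚ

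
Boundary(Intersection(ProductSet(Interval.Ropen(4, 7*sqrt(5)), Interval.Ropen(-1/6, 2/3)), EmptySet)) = EmptySet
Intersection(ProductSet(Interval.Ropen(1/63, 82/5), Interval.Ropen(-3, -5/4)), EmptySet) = EmptySet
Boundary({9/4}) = {9/4}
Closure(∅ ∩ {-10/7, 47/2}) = ∅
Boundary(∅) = ∅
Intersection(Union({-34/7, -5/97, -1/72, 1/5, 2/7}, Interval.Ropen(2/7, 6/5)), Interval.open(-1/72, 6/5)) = Union({1/5}, Interval.Ropen(2/7, 6/5))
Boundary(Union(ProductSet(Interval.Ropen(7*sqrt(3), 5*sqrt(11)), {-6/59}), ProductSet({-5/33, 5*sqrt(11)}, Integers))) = Union(ProductSet({-5/33, 5*sqrt(11)}, Integers), ProductSet(Interval(7*sqrt(3), 5*sqrt(11)), {-6/59}))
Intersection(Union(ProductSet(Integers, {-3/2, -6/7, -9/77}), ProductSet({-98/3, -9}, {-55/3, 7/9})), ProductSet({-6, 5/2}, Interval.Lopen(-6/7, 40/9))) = ProductSet({-6}, {-9/77})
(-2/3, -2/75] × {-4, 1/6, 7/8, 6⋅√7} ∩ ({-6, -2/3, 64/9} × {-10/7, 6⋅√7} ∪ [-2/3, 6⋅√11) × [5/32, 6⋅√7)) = (-2/3, -2/75] × {1/6, 7/8}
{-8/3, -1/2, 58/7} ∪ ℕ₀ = {-8/3, -1/2, 58/7} ∪ ℕ₀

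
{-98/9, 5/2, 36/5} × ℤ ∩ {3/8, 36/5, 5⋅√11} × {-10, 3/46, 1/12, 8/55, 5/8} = {36/5} × {-10}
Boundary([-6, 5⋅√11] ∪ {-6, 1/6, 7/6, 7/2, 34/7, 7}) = {-6, 5⋅√11}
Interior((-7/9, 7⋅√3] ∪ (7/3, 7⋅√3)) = (-7/9, 7⋅√3)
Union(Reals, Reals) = Reals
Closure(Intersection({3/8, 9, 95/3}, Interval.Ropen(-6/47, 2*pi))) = {3/8}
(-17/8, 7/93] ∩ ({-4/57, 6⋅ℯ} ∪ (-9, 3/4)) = (-17/8, 7/93]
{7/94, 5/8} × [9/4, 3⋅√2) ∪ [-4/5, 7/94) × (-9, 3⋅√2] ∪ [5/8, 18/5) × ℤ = ([5/8, 18/5) × ℤ) ∪ ({7/94, 5/8} × [9/4, 3⋅√2)) ∪ ([-4/5, 7/94) × (-9, 3⋅√2])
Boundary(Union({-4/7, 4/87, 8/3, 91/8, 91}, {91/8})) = {-4/7, 4/87, 8/3, 91/8, 91}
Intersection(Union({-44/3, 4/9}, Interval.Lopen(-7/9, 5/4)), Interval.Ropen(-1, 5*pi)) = Interval.Lopen(-7/9, 5/4)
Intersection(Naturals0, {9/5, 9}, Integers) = {9}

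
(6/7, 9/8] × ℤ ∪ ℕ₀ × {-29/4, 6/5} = (ℕ₀ × {-29/4, 6/5}) ∪ ((6/7, 9/8] × ℤ)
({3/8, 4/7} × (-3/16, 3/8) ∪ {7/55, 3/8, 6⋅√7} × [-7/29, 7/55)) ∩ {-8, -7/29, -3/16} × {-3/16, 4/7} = ∅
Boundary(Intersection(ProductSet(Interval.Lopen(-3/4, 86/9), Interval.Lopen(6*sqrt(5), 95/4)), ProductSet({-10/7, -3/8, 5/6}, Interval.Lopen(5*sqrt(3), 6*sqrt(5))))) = EmptySet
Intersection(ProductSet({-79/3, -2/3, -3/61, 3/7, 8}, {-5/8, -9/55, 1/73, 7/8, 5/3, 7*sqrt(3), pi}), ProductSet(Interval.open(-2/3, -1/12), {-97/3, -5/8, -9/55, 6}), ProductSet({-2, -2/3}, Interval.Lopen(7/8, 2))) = EmptySet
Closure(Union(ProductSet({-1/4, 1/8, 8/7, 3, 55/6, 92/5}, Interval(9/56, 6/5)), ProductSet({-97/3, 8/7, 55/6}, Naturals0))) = Union(ProductSet({-97/3, 8/7, 55/6}, Naturals0), ProductSet({-1/4, 1/8, 8/7, 3, 55/6, 92/5}, Interval(9/56, 6/5)))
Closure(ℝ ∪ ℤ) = ℝ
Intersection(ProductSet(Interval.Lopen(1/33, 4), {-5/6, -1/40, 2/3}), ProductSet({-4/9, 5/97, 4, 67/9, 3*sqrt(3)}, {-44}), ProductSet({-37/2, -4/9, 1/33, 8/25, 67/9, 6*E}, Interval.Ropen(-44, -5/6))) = EmptySet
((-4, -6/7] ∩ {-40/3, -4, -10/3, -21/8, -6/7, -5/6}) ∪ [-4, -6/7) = [-4, -6/7]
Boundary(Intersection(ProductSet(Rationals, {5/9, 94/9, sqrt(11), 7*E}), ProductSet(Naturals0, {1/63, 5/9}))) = ProductSet(Naturals0, {5/9})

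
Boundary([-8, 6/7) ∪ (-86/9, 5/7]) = {-86/9, 6/7}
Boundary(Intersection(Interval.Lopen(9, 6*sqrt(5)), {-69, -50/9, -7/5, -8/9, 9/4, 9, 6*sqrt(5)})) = {6*sqrt(5)}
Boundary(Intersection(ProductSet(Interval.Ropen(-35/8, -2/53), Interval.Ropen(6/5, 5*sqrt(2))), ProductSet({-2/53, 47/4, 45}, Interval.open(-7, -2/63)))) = EmptySet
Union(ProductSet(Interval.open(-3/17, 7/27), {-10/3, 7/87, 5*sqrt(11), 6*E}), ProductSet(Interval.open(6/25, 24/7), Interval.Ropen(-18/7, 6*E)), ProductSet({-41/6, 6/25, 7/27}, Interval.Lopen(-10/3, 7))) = Union(ProductSet({-41/6, 6/25, 7/27}, Interval.Lopen(-10/3, 7)), ProductSet(Interval.open(-3/17, 7/27), {-10/3, 7/87, 5*sqrt(11), 6*E}), ProductSet(Interval.open(6/25, 24/7), Interval.Ropen(-18/7, 6*E)))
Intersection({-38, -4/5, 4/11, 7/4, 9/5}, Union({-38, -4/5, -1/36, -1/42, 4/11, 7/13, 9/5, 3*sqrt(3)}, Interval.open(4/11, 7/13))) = {-38, -4/5, 4/11, 9/5}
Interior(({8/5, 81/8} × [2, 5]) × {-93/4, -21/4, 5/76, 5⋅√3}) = ∅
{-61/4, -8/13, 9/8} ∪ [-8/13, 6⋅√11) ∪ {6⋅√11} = {-61/4} ∪ [-8/13, 6⋅√11]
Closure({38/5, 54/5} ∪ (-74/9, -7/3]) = [-74/9, -7/3] ∪ {38/5, 54/5}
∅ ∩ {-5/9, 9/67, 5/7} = ∅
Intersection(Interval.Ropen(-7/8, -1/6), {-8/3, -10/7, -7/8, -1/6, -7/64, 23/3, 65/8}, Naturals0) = EmptySet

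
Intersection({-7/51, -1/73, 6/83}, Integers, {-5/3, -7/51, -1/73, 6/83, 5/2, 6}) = EmptySet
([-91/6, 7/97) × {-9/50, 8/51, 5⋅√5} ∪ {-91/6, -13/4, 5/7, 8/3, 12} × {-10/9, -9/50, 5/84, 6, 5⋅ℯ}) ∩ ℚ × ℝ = ({-91/6, -13/4, 5/7, 8/3, 12} × {-10/9, -9/50, 5/84, 6, 5⋅ℯ}) ∪ ((ℚ ∩ [-91/6, 7/97)) × {-9/50, 8/51, 5⋅√5})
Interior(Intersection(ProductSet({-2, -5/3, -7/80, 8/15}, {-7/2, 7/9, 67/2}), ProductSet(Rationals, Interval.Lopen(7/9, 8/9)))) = EmptySet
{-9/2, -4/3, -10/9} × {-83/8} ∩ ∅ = ∅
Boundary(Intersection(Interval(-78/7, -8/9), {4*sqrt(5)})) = EmptySet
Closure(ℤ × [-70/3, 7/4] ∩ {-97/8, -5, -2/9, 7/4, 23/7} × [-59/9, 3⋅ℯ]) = {-5} × [-59/9, 7/4]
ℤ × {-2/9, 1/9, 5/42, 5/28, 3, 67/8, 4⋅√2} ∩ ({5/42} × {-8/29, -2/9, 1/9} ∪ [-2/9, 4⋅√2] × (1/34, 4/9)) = {0, 1, …, 5} × {1/9, 5/42, 5/28}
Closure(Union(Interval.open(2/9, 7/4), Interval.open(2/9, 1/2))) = Interval(2/9, 7/4)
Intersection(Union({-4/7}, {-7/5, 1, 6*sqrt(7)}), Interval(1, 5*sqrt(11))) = {1, 6*sqrt(7)}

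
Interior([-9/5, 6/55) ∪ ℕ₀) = ({0} \ ℕ₀ \ (-9/5, 6/55)) ∪ ((-9/5, 6/55) \ ℕ₀ \ (-9/5, 6/55)) ∪ (ℕ₀ \ ({-9/5, 6/55} ∪ (ℕ₀ \ (-9/5, 6/55)))) ∪ ({0} \ ({-9/5, 6/55} ∪ (ℕ₀ \ (-9/5, 6/55))))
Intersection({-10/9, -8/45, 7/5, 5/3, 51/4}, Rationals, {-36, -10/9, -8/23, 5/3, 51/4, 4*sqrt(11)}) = {-10/9, 5/3, 51/4}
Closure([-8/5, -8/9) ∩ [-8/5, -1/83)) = [-8/5, -8/9]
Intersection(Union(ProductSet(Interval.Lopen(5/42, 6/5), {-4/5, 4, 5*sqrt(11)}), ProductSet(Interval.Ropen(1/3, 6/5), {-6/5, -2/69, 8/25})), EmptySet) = EmptySet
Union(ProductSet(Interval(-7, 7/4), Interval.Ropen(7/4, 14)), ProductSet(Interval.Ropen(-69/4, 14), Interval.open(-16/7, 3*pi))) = Union(ProductSet(Interval.Ropen(-69/4, 14), Interval.open(-16/7, 3*pi)), ProductSet(Interval(-7, 7/4), Interval.Ropen(7/4, 14)))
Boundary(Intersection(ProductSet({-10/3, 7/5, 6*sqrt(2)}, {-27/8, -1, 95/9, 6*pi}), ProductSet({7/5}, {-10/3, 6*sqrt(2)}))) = EmptySet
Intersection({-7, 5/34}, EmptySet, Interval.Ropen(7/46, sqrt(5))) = EmptySet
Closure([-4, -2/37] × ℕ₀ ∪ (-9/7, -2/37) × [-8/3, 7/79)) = ({-9/7, -2/37} × [-8/3, 7/79]) ∪ ([-9/7, -2/37] × {-8/3, 7/79}) ∪ (([-4, -9/7] ∪ {-2/37}) × ℕ₀) ∪ ((-9/7, -2/37) × [-8/3, 7/79)) ∪ ([-4, -2/37] × (ℕ₀ ∪ (ℕ₀ \ (-8/3, 7/79))))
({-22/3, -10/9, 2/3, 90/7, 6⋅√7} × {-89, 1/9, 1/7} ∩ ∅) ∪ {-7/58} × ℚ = {-7/58} × ℚ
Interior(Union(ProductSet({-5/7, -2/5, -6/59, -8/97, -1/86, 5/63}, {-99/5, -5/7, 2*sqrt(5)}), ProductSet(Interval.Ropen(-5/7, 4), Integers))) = EmptySet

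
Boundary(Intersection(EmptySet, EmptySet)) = EmptySet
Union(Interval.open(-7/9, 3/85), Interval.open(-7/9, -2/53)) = Interval.open(-7/9, 3/85)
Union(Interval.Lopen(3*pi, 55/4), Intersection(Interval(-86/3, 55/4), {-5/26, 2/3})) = Union({-5/26, 2/3}, Interval.Lopen(3*pi, 55/4))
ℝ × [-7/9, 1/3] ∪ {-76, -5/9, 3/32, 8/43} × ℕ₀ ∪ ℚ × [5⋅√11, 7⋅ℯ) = ({-76, -5/9, 3/32, 8/43} × ℕ₀) ∪ (ℝ × [-7/9, 1/3]) ∪ (ℚ × [5⋅√11, 7⋅ℯ))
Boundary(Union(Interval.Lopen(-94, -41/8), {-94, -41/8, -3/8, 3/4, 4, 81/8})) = {-94, -41/8, -3/8, 3/4, 4, 81/8}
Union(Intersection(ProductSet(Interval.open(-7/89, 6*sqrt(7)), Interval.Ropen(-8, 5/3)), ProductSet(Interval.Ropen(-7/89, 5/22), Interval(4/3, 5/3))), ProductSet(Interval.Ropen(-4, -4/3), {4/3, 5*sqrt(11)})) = Union(ProductSet(Interval.Ropen(-4, -4/3), {4/3, 5*sqrt(11)}), ProductSet(Interval.open(-7/89, 5/22), Interval.Ropen(4/3, 5/3)))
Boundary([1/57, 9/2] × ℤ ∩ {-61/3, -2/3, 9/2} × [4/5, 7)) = {9/2} × {1, 2, …, 6}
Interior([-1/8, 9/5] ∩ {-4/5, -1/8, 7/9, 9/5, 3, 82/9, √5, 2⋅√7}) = ∅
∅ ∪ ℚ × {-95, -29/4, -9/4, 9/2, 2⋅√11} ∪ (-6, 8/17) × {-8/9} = ((-6, 8/17) × {-8/9}) ∪ (ℚ × {-95, -29/4, -9/4, 9/2, 2⋅√11})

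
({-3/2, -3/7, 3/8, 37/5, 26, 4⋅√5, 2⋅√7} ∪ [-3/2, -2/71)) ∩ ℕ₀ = {26}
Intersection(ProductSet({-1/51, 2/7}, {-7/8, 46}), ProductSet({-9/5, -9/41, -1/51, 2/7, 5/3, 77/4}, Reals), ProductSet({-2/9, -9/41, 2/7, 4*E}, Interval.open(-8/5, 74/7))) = ProductSet({2/7}, {-7/8})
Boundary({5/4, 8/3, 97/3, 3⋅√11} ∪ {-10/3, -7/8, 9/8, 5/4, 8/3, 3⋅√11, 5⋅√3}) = {-10/3, -7/8, 9/8, 5/4, 8/3, 97/3, 3⋅√11, 5⋅√3}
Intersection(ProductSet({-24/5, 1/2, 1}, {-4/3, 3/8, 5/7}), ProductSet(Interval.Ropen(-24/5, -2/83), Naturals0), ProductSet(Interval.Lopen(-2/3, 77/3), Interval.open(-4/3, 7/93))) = EmptySet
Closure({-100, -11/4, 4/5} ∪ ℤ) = ℤ ∪ {-11/4, 4/5}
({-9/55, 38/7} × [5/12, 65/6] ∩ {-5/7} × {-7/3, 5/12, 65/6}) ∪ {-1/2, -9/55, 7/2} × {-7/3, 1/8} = {-1/2, -9/55, 7/2} × {-7/3, 1/8}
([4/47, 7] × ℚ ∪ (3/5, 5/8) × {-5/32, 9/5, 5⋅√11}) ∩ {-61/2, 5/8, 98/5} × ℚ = {5/8} × ℚ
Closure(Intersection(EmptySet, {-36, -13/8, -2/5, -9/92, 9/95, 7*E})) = EmptySet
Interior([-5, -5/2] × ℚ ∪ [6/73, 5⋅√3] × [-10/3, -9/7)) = ([-5, -5/2] × ℚ \ (-∞, ∞)) ∪ ((6/73, 5⋅√3) × (-10/3, -9/7))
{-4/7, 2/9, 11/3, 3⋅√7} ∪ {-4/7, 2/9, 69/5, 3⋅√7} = {-4/7, 2/9, 11/3, 69/5, 3⋅√7}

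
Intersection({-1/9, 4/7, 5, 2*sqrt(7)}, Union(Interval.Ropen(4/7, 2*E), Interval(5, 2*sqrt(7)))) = {4/7, 5, 2*sqrt(7)}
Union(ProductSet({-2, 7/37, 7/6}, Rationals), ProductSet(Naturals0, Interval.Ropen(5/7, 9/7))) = Union(ProductSet({-2, 7/37, 7/6}, Rationals), ProductSet(Naturals0, Interval.Ropen(5/7, 9/7)))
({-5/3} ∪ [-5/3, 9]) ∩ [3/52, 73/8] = [3/52, 9]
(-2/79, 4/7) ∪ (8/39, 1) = (-2/79, 1)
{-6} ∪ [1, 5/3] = {-6} ∪ [1, 5/3]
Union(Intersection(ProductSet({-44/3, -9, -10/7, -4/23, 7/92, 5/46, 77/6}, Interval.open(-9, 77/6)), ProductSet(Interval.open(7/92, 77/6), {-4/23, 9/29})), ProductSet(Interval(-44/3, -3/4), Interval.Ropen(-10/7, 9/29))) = Union(ProductSet({5/46}, {-4/23, 9/29}), ProductSet(Interval(-44/3, -3/4), Interval.Ropen(-10/7, 9/29)))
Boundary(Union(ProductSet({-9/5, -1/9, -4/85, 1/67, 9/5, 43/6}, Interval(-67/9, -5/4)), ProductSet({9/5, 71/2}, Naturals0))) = Union(ProductSet({9/5, 71/2}, Naturals0), ProductSet({-9/5, -1/9, -4/85, 1/67, 9/5, 43/6}, Interval(-67/9, -5/4)))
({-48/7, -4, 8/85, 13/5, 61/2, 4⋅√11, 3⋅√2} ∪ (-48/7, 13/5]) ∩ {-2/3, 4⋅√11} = {-2/3, 4⋅√11}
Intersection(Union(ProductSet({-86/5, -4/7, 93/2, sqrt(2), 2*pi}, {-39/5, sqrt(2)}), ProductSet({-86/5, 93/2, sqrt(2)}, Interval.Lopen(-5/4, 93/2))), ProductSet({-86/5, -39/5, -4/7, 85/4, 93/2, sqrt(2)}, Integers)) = ProductSet({-86/5, 93/2, sqrt(2)}, Range(-1, 47, 1))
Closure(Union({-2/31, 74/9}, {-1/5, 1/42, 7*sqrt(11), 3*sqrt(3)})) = {-1/5, -2/31, 1/42, 74/9, 7*sqrt(11), 3*sqrt(3)}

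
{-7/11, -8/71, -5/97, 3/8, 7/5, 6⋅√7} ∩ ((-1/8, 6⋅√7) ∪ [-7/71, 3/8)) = {-8/71, -5/97, 3/8, 7/5}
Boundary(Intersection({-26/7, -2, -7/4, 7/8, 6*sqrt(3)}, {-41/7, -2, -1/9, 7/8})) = {-2, 7/8}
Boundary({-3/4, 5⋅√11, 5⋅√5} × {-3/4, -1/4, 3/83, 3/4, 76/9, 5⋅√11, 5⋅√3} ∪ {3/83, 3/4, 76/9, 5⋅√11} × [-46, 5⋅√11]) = ({3/83, 3/4, 76/9, 5⋅√11} × [-46, 5⋅√11]) ∪ ({-3/4, 5⋅√11, 5⋅√5} × {-3/4, -1/4, 3/83, 3/4, 76/9, 5⋅√11, 5⋅√3})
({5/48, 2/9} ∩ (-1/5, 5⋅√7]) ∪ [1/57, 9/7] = [1/57, 9/7]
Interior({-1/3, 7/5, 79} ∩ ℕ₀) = ∅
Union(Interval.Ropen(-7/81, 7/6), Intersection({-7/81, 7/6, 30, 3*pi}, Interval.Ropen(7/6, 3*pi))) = Interval(-7/81, 7/6)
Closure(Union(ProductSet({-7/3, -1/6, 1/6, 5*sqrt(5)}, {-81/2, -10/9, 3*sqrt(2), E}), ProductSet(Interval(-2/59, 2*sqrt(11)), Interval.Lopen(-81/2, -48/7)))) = Union(ProductSet({-7/3, -1/6, 1/6, 5*sqrt(5)}, {-81/2, -10/9, 3*sqrt(2), E}), ProductSet(Interval(-2/59, 2*sqrt(11)), Interval(-81/2, -48/7)))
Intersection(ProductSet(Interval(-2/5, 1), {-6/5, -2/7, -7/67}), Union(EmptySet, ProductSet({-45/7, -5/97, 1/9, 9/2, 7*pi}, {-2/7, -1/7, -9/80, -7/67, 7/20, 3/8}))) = ProductSet({-5/97, 1/9}, {-2/7, -7/67})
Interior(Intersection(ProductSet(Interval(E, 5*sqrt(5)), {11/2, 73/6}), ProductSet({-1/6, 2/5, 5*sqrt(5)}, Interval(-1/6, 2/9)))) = EmptySet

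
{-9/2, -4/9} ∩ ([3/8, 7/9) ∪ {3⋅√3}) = ∅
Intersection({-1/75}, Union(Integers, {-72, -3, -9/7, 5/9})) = EmptySet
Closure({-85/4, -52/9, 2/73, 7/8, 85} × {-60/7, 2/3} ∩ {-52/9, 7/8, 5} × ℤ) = ∅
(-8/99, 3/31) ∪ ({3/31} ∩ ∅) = (-8/99, 3/31)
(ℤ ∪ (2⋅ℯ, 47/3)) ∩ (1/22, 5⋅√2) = {1, 2, …, 7} ∪ (2⋅ℯ, 5⋅√2)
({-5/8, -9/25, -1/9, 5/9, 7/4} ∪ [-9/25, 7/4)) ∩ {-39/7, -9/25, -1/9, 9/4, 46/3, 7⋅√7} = {-9/25, -1/9}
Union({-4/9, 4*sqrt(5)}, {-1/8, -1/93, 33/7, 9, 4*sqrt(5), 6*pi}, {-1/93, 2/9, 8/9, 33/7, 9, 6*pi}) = {-4/9, -1/8, -1/93, 2/9, 8/9, 33/7, 9, 4*sqrt(5), 6*pi}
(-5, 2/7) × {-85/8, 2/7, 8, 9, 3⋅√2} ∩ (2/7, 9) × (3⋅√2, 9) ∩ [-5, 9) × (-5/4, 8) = ∅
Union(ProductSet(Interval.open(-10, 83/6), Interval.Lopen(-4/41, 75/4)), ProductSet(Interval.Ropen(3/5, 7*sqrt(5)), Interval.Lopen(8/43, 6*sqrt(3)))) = Union(ProductSet(Interval.open(-10, 83/6), Interval.Lopen(-4/41, 75/4)), ProductSet(Interval.Ropen(3/5, 7*sqrt(5)), Interval.Lopen(8/43, 6*sqrt(3))))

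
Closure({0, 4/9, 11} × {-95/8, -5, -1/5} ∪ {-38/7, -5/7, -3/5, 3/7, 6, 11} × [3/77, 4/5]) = ({0, 4/9, 11} × {-95/8, -5, -1/5}) ∪ ({-38/7, -5/7, -3/5, 3/7, 6, 11} × [3/77, 4/5])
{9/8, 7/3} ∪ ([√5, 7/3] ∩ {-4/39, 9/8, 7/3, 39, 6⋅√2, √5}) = {9/8, 7/3, √5}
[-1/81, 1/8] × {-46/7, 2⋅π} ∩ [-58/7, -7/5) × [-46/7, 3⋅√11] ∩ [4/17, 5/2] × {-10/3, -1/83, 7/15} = ∅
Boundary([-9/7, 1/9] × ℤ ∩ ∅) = ∅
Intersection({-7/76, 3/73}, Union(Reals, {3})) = {-7/76, 3/73}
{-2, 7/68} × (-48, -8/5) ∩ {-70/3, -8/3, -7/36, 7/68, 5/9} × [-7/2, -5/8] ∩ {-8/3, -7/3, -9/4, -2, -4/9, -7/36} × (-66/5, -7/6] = ∅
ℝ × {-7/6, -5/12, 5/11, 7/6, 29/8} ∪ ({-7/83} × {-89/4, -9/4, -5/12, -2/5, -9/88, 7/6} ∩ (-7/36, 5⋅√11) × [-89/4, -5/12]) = ({-7/83} × {-89/4, -9/4, -5/12}) ∪ (ℝ × {-7/6, -5/12, 5/11, 7/6, 29/8})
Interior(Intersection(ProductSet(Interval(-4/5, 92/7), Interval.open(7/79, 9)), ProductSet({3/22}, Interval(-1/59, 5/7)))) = EmptySet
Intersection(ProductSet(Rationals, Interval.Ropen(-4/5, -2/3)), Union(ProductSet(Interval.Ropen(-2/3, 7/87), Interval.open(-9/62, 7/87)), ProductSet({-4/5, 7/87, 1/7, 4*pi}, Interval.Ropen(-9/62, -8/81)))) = EmptySet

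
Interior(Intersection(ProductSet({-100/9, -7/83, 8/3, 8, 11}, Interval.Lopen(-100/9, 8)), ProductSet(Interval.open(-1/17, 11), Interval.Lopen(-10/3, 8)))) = EmptySet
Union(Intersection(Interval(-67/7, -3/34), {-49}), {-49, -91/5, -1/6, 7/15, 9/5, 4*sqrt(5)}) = {-49, -91/5, -1/6, 7/15, 9/5, 4*sqrt(5)}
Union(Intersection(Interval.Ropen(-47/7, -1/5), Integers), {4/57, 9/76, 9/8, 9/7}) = Union({4/57, 9/76, 9/8, 9/7}, Range(-6, 0, 1))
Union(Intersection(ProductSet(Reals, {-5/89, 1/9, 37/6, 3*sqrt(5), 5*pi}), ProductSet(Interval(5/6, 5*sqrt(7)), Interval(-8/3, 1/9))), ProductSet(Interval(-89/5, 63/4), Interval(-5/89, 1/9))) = ProductSet(Interval(-89/5, 63/4), Interval(-5/89, 1/9))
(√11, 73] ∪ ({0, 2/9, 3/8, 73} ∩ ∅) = (√11, 73]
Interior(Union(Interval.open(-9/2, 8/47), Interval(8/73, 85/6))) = Interval.open(-9/2, 85/6)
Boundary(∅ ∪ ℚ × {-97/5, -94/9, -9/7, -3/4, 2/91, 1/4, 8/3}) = ℝ × {-97/5, -94/9, -9/7, -3/4, 2/91, 1/4, 8/3}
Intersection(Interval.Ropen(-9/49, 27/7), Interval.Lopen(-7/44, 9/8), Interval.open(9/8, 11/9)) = EmptySet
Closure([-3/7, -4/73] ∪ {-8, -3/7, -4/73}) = {-8} ∪ [-3/7, -4/73]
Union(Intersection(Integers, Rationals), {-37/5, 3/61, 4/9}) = Union({-37/5, 3/61, 4/9}, Integers)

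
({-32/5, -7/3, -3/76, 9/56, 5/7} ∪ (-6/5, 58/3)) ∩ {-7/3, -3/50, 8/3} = {-7/3, -3/50, 8/3}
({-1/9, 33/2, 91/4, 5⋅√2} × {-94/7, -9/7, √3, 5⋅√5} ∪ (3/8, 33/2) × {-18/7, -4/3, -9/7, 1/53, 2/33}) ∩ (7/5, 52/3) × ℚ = ({33/2, 5⋅√2} × {-94/7, -9/7}) ∪ ((7/5, 33/2) × {-18/7, -4/3, -9/7, 1/53, 2/33})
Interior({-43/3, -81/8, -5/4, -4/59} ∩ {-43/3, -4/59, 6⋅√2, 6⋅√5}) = ∅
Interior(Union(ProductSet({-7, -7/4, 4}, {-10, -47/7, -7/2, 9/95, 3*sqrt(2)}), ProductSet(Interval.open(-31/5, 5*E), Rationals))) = EmptySet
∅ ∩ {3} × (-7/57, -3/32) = ∅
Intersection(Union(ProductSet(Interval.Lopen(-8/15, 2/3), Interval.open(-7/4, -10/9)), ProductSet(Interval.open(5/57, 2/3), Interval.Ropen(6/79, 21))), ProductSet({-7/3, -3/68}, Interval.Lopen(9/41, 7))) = EmptySet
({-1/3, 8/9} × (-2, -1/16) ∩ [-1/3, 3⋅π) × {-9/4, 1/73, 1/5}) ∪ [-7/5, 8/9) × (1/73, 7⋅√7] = [-7/5, 8/9) × (1/73, 7⋅√7]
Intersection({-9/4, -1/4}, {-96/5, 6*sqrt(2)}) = EmptySet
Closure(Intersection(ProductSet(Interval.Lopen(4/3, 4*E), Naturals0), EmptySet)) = EmptySet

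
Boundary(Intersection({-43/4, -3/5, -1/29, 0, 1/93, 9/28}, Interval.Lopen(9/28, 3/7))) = EmptySet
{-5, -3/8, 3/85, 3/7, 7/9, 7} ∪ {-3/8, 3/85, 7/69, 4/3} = {-5, -3/8, 3/85, 7/69, 3/7, 7/9, 4/3, 7}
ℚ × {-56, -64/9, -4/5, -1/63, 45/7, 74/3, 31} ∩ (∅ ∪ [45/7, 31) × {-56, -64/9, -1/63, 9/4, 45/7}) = (ℚ ∩ [45/7, 31)) × {-56, -64/9, -1/63, 45/7}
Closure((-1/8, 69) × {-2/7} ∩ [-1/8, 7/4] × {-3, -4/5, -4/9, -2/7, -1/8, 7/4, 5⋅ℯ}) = [-1/8, 7/4] × {-2/7}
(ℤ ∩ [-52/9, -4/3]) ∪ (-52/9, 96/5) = (-52/9, 96/5) ∪ {-5, -4, -3, -2}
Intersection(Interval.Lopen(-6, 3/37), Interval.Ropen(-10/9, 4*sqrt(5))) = Interval(-10/9, 3/37)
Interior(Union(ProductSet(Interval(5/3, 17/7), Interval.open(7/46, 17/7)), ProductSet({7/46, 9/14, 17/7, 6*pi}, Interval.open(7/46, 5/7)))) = ProductSet(Interval.open(5/3, 17/7), Interval.open(7/46, 17/7))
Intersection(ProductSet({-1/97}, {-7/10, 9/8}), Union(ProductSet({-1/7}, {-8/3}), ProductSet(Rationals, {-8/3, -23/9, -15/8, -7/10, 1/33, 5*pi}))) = ProductSet({-1/97}, {-7/10})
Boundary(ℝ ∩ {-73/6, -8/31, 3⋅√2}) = {-73/6, -8/31, 3⋅√2}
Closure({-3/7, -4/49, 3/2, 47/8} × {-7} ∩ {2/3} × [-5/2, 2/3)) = ∅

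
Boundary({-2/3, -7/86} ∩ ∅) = ∅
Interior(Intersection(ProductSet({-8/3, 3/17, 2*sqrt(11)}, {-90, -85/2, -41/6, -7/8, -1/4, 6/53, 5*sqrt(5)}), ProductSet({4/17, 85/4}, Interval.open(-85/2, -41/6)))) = EmptySet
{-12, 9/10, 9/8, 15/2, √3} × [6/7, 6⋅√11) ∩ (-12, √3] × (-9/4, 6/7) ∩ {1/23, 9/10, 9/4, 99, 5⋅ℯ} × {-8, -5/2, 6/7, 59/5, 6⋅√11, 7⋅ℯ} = ∅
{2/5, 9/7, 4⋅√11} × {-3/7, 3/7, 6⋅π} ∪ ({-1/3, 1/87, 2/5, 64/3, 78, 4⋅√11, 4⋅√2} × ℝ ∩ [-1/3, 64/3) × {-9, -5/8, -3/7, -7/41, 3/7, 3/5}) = ({2/5, 9/7, 4⋅√11} × {-3/7, 3/7, 6⋅π}) ∪ ({-1/3, 1/87, 2/5, 4⋅√11, 4⋅√2} × {-9, -5/8, -3/7, -7/41, 3/7, 3/5})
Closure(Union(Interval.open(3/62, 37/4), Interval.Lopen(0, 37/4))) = Interval(0, 37/4)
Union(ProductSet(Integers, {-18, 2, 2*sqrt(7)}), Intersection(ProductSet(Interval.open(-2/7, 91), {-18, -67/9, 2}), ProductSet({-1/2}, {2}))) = ProductSet(Integers, {-18, 2, 2*sqrt(7)})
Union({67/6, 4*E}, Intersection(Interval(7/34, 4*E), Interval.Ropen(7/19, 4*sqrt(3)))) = Union({67/6, 4*E}, Interval.Ropen(7/19, 4*sqrt(3)))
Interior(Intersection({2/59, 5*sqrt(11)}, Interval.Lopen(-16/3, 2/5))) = EmptySet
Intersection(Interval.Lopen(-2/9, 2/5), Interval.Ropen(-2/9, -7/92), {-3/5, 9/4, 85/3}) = EmptySet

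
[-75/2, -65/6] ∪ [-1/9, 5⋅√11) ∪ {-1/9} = [-75/2, -65/6] ∪ [-1/9, 5⋅√11)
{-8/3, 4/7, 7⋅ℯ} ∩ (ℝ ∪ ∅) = {-8/3, 4/7, 7⋅ℯ}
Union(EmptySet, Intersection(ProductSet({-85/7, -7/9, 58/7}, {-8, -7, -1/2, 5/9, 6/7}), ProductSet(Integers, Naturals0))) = EmptySet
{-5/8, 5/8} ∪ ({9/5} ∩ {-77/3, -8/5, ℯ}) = {-5/8, 5/8}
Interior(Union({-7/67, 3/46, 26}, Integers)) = EmptySet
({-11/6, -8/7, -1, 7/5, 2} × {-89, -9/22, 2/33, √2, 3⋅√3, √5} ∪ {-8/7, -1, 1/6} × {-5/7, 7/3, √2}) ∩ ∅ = ∅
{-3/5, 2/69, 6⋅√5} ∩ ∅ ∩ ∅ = ∅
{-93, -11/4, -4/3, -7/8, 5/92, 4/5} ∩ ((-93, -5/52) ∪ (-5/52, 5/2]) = {-11/4, -4/3, -7/8, 5/92, 4/5}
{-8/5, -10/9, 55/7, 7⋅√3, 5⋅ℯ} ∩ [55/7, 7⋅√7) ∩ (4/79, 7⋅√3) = {55/7}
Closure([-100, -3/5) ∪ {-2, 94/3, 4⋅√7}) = [-100, -3/5] ∪ {94/3, 4⋅√7}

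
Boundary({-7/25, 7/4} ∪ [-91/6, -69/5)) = {-91/6, -69/5, -7/25, 7/4}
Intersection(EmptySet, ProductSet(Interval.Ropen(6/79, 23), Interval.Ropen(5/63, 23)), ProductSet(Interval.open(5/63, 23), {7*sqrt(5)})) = EmptySet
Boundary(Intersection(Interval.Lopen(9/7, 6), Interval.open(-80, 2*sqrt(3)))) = {9/7, 2*sqrt(3)}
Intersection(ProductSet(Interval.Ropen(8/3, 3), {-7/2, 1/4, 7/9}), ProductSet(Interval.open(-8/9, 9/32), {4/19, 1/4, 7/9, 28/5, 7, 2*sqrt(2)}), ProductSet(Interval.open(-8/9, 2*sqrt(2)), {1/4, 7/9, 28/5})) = EmptySet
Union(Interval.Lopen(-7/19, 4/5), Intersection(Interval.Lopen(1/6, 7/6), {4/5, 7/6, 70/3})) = Union({7/6}, Interval.Lopen(-7/19, 4/5))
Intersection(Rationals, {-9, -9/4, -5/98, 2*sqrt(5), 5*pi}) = {-9, -9/4, -5/98}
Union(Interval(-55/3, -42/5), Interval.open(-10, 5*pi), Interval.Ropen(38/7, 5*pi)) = Interval.Ropen(-55/3, 5*pi)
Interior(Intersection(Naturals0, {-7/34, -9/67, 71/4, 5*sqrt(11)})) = EmptySet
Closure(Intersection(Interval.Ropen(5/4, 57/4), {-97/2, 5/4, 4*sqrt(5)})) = {5/4, 4*sqrt(5)}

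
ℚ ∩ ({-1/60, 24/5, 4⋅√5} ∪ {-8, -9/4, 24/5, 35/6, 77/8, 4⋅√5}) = {-8, -9/4, -1/60, 24/5, 35/6, 77/8}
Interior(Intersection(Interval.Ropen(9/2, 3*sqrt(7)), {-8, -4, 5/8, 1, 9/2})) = EmptySet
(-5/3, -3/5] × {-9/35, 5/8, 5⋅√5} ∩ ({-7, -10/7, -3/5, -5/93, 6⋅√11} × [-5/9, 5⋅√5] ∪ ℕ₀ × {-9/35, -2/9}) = {-10/7, -3/5} × {-9/35, 5/8, 5⋅√5}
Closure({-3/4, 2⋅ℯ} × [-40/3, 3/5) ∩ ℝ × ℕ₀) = {-3/4, 2⋅ℯ} × {0}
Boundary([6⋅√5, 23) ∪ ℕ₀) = {6⋅√5} ∪ (ℕ₀ \ (6⋅√5, 23))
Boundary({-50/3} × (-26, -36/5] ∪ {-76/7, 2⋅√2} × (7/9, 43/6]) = ({-50/3} × [-26, -36/5]) ∪ ({-76/7, 2⋅√2} × [7/9, 43/6])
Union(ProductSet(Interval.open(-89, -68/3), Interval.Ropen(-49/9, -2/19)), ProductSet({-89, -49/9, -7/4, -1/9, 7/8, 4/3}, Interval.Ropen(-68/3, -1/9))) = Union(ProductSet({-89, -49/9, -7/4, -1/9, 7/8, 4/3}, Interval.Ropen(-68/3, -1/9)), ProductSet(Interval.open(-89, -68/3), Interval.Ropen(-49/9, -2/19)))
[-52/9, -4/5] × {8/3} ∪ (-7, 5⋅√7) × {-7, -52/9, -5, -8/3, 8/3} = (-7, 5⋅√7) × {-7, -52/9, -5, -8/3, 8/3}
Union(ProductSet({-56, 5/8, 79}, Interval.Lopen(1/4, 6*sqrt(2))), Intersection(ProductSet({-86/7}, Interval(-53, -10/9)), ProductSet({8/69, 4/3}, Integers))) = ProductSet({-56, 5/8, 79}, Interval.Lopen(1/4, 6*sqrt(2)))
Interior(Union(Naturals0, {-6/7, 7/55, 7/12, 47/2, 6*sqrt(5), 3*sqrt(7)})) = EmptySet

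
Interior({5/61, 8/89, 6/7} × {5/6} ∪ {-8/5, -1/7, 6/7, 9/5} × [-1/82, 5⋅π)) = ∅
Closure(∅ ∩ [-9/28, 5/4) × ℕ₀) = ∅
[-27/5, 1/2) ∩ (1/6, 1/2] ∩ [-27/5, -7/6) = ∅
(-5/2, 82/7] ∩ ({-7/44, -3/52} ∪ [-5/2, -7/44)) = (-5/2, -7/44] ∪ {-3/52}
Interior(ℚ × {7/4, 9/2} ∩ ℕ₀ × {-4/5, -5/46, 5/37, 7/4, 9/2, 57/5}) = ∅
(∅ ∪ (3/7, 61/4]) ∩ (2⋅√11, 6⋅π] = (2⋅√11, 61/4]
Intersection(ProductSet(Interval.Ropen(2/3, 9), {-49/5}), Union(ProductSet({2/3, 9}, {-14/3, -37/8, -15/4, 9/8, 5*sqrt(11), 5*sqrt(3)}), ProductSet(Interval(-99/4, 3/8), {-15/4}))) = EmptySet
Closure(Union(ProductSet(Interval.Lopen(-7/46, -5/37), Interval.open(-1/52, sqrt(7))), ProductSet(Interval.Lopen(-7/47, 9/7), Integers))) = Union(ProductSet({-7/46, -5/37}, Interval(-1/52, sqrt(7))), ProductSet(Interval(-7/46, -5/37), {-1/52, sqrt(7)}), ProductSet(Interval.Lopen(-7/46, -5/37), Interval.open(-1/52, sqrt(7))), ProductSet(Interval(-7/47, 9/7), Complement(Integers, Interval.open(-1/52, sqrt(7)))), ProductSet(Interval.Lopen(-7/47, 9/7), Integers))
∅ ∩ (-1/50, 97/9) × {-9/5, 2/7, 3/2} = ∅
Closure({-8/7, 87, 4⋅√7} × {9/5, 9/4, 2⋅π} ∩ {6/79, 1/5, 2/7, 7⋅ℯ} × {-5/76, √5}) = ∅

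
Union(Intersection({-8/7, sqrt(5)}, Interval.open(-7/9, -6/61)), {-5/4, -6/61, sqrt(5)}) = {-5/4, -6/61, sqrt(5)}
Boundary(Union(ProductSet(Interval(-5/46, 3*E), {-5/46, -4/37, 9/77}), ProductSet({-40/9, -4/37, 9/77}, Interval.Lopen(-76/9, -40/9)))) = Union(ProductSet({-40/9, -4/37, 9/77}, Interval(-76/9, -40/9)), ProductSet(Interval(-5/46, 3*E), {-5/46, -4/37, 9/77}))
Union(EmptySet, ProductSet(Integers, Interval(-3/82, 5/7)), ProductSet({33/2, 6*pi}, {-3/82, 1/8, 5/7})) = Union(ProductSet({33/2, 6*pi}, {-3/82, 1/8, 5/7}), ProductSet(Integers, Interval(-3/82, 5/7)))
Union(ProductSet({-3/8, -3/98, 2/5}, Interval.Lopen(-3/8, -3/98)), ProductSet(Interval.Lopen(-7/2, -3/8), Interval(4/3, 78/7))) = Union(ProductSet({-3/8, -3/98, 2/5}, Interval.Lopen(-3/8, -3/98)), ProductSet(Interval.Lopen(-7/2, -3/8), Interval(4/3, 78/7)))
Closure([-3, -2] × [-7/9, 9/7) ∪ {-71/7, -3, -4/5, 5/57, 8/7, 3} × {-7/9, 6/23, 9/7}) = ([-3, -2] × [-7/9, 9/7]) ∪ ({-71/7, -3, -4/5, 5/57, 8/7, 3} × {-7/9, 6/23, 9/7})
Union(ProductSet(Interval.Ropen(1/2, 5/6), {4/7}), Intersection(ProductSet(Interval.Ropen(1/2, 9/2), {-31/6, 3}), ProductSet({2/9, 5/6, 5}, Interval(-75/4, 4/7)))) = Union(ProductSet({5/6}, {-31/6}), ProductSet(Interval.Ropen(1/2, 5/6), {4/7}))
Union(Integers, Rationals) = Rationals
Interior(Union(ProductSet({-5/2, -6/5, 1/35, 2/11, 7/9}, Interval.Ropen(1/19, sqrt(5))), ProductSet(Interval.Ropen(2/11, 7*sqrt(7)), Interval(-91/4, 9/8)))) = ProductSet(Interval.open(2/11, 7*sqrt(7)), Interval.open(-91/4, 9/8))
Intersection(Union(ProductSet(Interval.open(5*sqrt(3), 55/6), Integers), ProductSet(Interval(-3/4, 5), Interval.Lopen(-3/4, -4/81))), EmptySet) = EmptySet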